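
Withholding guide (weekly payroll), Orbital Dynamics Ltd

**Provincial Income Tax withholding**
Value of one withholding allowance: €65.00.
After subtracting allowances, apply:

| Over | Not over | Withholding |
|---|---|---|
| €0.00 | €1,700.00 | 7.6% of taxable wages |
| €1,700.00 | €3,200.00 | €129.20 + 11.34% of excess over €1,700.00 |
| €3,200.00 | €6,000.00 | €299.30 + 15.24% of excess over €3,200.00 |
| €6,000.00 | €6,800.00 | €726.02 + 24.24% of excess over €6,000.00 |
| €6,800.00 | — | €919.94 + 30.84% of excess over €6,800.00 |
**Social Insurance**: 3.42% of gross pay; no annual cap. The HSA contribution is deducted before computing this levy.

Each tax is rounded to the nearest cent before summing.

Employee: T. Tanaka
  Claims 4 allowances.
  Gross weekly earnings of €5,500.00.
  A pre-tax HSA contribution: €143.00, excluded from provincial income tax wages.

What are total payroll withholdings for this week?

Provincial Income Tax: taxable = €5,500.00 − €143.00 − 4×€65.00 = €5,097.00
  €299.30 + 15.24% × (€5,097.00 − €3,200.00) = €299.30 + 15.24% × €1,897.00 = €588.40
Social Insurance: 3.42% × €5,357.00 = €183.21
Total: €588.40 + €183.21 = €771.61

€771.61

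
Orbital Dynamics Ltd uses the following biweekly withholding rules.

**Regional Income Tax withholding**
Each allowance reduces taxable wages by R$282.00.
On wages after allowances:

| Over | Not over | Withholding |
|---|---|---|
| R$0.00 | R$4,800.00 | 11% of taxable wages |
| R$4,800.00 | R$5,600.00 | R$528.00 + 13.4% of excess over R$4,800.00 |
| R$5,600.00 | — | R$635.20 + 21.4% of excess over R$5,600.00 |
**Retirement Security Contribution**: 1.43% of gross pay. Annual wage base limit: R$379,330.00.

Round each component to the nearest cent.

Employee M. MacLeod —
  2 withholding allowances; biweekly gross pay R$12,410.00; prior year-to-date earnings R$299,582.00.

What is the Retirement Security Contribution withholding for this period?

R$177.46

Retirement Security Contribution: 1.43% × R$12,410.00 = R$177.46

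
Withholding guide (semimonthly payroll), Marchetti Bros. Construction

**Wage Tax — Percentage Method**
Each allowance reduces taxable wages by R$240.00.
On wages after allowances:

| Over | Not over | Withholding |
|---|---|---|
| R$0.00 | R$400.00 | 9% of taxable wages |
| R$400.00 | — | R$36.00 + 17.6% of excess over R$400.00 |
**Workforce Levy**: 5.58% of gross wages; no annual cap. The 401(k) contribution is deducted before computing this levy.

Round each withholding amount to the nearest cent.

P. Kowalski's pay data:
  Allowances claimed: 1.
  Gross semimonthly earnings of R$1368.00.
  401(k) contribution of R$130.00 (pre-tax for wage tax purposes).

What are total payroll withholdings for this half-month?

R$210.33

Wage Tax: taxable = R$1368.00 − R$130.00 − 1×R$240.00 = R$998.00
  R$36.00 + 17.6% × (R$998.00 − R$400.00) = R$36.00 + 17.6% × R$598.00 = R$141.25
Workforce Levy: 5.58% × R$1238.00 = R$69.08
Total: R$141.25 + R$69.08 = R$210.33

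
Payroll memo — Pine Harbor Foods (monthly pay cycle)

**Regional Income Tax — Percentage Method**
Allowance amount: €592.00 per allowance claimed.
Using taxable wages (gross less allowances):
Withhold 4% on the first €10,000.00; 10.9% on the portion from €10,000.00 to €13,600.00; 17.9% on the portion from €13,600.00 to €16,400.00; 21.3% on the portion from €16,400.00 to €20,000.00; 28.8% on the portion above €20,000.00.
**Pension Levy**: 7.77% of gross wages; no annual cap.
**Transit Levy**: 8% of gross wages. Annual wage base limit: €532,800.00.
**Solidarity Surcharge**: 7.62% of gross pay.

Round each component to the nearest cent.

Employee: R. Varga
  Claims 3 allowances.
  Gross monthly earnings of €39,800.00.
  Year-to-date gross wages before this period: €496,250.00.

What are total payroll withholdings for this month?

Regional Income Tax: taxable = €39,800.00 − 3×€592.00 = €38,024.00
  €2,060.40 + 28.8% × (€38,024.00 − €20,000.00) = €2,060.40 + 28.8% × €18,024.00 = €7,251.31
Pension Levy: 7.77% × €39,800.00 = €3,092.46
Transit Levy: cap €532,800.00 − YTD €496,250.00 = €36,550.00 subject; 8% × €36,550.00 = €2,924.00
Solidarity Surcharge: 7.62% × €39,800.00 = €3,032.76
Total: €7,251.31 + €3,092.46 + €2,924.00 + €3,032.76 = €16,300.53

€16,300.53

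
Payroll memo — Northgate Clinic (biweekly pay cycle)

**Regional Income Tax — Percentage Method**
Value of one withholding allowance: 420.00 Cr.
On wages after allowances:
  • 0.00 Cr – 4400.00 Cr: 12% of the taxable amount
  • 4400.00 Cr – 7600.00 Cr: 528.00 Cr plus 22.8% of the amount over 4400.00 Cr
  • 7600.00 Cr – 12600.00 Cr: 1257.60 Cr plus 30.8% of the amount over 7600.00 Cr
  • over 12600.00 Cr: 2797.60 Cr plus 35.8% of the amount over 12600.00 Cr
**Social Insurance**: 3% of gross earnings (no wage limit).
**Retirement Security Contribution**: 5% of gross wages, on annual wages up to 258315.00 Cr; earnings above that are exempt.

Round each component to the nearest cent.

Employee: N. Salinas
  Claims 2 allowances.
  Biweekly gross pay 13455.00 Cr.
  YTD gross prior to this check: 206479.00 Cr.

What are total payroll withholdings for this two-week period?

3879.37 Cr

Regional Income Tax: taxable = 13455.00 Cr − 2×420.00 Cr = 12615.00 Cr
  2797.60 Cr + 35.8% × (12615.00 Cr − 12600.00 Cr) = 2797.60 Cr + 35.8% × 15.00 Cr = 2802.97 Cr
Social Insurance: 3% × 13455.00 Cr = 403.65 Cr
Retirement Security Contribution: 5% × 13455.00 Cr = 672.75 Cr
Total: 2802.97 Cr + 403.65 Cr + 672.75 Cr = 3879.37 Cr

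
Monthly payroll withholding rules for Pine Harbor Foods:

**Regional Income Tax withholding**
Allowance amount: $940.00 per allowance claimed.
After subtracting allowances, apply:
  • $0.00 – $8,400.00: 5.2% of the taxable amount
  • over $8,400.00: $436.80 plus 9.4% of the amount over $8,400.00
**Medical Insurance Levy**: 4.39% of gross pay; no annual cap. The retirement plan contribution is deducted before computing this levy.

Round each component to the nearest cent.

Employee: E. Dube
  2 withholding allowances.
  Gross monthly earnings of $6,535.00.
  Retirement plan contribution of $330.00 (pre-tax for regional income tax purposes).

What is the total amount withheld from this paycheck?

Regional Income Tax: taxable = $6,535.00 − $330.00 − 2×$940.00 = $4,325.00
  5.2% × $4,325.00 = $224.90
Medical Insurance Levy: 4.39% × $6,205.00 = $272.40
Total: $224.90 + $272.40 = $497.30

$497.30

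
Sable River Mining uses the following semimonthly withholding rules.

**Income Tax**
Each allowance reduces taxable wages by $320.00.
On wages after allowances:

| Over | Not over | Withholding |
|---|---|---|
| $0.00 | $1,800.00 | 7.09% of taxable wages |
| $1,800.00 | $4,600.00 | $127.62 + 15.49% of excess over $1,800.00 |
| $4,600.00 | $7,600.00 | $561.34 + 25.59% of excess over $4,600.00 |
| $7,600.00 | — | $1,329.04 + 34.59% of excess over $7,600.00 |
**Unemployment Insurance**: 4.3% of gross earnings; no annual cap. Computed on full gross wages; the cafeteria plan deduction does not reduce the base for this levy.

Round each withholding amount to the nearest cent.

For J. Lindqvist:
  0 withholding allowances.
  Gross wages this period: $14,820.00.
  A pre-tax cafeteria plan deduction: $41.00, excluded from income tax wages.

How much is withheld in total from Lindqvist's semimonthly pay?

Income Tax: taxable = $14,820.00 − $41.00 = $14,779.00
  $1,329.04 + 34.59% × ($14,779.00 − $7,600.00) = $1,329.04 + 34.59% × $7,179.00 = $3,812.26
Unemployment Insurance: 4.3% × $14,820.00 = $637.26
Total: $3,812.26 + $637.26 = $4,449.52

$4,449.52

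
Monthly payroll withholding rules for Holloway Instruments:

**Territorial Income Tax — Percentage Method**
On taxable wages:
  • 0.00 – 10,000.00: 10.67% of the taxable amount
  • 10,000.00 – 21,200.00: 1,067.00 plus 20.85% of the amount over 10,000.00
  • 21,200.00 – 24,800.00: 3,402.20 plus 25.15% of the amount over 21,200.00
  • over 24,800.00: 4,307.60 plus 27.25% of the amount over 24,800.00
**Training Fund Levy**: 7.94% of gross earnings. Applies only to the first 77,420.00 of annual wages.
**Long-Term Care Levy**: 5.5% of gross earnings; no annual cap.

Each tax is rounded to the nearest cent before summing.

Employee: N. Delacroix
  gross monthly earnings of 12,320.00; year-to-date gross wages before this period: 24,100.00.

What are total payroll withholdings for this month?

3,206.53

Territorial Income Tax: taxable = 12,320.00
  1,067.00 + 20.85% × (12,320.00 − 10,000.00) = 1,067.00 + 20.85% × 2,320.00 = 1,550.72
Training Fund Levy: 7.94% × 12,320.00 = 978.21
Long-Term Care Levy: 5.5% × 12,320.00 = 677.60
Total: 1,550.72 + 978.21 + 677.60 = 3,206.53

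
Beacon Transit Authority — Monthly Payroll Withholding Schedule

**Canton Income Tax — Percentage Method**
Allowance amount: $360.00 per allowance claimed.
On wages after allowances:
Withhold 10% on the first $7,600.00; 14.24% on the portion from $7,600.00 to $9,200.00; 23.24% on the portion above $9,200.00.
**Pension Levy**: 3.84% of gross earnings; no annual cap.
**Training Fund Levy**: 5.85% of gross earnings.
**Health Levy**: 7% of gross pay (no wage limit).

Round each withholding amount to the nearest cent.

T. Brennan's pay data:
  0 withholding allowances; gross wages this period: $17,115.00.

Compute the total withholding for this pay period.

$5,683.79

Canton Income Tax: taxable = $17,115.00
  $987.84 + 23.24% × ($17,115.00 − $9,200.00) = $987.84 + 23.24% × $7,915.00 = $2,827.29
Pension Levy: 3.84% × $17,115.00 = $657.22
Training Fund Levy: 5.85% × $17,115.00 = $1,001.23
Health Levy: 7% × $17,115.00 = $1,198.05
Total: $2,827.29 + $657.22 + $1,001.23 + $1,198.05 = $5,683.79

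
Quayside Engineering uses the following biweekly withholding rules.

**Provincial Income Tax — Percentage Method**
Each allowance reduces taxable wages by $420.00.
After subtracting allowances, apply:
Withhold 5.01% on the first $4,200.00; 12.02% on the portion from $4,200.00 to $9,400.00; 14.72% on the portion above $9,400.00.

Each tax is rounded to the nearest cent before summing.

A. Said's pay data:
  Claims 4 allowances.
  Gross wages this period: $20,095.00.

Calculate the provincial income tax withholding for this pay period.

$2,162.47

Provincial Income Tax: taxable = $20,095.00 − 4×$420.00 = $18,415.00
  $835.46 + 14.72% × ($18,415.00 − $9,400.00) = $835.46 + 14.72% × $9,015.00 = $2,162.47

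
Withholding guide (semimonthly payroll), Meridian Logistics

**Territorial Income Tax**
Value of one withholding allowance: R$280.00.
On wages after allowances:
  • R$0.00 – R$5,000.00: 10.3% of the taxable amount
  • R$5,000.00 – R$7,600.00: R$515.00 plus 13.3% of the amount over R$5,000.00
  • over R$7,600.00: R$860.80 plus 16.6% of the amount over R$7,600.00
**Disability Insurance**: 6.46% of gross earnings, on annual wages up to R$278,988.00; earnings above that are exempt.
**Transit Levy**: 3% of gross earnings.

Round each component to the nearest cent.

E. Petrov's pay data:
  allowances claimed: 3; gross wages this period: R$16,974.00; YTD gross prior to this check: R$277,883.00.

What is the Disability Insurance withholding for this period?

R$71.38

Disability Insurance: cap R$278,988.00 − YTD R$277,883.00 = R$1,105.00 subject; 6.46% × R$1,105.00 = R$71.38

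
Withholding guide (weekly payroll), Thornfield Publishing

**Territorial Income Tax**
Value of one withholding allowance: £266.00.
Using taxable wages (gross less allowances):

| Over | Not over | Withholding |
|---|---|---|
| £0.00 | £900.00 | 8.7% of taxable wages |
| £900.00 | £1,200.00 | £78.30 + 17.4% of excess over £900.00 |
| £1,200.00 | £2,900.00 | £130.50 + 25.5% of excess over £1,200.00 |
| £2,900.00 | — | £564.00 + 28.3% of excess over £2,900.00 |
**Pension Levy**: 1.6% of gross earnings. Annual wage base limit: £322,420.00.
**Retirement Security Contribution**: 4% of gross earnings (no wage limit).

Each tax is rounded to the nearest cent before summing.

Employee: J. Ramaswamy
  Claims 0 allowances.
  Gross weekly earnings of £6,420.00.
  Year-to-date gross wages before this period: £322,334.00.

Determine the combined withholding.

Territorial Income Tax: taxable = £6,420.00
  £564.00 + 28.3% × (£6,420.00 − £2,900.00) = £564.00 + 28.3% × £3,520.00 = £1,560.16
Pension Levy: cap £322,420.00 − YTD £322,334.00 = £86.00 subject; 1.6% × £86.00 = £1.38
Retirement Security Contribution: 4% × £6,420.00 = £256.80
Total: £1,560.16 + £1.38 + £256.80 = £1,818.34

£1,818.34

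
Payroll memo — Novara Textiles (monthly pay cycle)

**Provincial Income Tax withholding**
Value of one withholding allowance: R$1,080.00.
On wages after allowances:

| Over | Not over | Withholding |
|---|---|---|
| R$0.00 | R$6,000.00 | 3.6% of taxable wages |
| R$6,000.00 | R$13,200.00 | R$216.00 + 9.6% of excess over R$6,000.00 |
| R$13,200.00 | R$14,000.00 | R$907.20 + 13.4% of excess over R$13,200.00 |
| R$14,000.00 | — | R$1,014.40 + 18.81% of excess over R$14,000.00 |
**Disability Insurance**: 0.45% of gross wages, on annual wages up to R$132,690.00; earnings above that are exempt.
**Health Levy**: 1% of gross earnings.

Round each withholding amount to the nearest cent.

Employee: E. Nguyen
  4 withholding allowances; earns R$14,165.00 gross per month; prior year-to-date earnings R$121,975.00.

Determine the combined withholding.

R$774.99

Provincial Income Tax: taxable = R$14,165.00 − 4×R$1,080.00 = R$9,845.00
  R$216.00 + 9.6% × (R$9,845.00 − R$6,000.00) = R$216.00 + 9.6% × R$3,845.00 = R$585.12
Disability Insurance: cap R$132,690.00 − YTD R$121,975.00 = R$10,715.00 subject; 0.45% × R$10,715.00 = R$48.22
Health Levy: 1% × R$14,165.00 = R$141.65
Total: R$585.12 + R$48.22 + R$141.65 = R$774.99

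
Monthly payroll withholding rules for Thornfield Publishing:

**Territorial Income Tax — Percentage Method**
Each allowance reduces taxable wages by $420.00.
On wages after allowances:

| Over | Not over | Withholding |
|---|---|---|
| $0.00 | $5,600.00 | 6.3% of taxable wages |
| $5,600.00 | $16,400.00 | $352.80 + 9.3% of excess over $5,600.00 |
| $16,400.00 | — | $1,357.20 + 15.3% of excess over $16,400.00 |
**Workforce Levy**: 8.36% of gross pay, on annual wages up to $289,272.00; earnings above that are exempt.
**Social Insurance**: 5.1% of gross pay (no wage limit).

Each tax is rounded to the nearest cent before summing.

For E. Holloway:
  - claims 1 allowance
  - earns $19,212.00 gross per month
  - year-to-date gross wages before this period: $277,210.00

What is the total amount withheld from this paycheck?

Territorial Income Tax: taxable = $19,212.00 − 1×$420.00 = $18,792.00
  $1,357.20 + 15.3% × ($18,792.00 − $16,400.00) = $1,357.20 + 15.3% × $2,392.00 = $1,723.18
Workforce Levy: cap $289,272.00 − YTD $277,210.00 = $12,062.00 subject; 8.36% × $12,062.00 = $1,008.38
Social Insurance: 5.1% × $19,212.00 = $979.81
Total: $1,723.18 + $1,008.38 + $979.81 = $3,711.37

$3,711.37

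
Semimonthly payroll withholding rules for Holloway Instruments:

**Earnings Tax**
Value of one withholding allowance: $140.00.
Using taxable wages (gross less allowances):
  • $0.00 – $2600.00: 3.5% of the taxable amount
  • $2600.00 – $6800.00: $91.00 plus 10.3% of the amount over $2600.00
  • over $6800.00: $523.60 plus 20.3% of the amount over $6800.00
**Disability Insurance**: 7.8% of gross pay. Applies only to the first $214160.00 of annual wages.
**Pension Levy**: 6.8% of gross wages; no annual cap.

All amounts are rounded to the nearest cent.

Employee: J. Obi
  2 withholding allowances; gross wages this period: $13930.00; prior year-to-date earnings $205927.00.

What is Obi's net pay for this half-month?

Earnings Tax: taxable = $13930.00 − 2×$140.00 = $13650.00
  $523.60 + 20.3% × ($13650.00 − $6800.00) = $523.60 + 20.3% × $6850.00 = $1914.15
Disability Insurance: cap $214160.00 − YTD $205927.00 = $8233.00 subject; 7.8% × $8233.00 = $642.17
Pension Levy: 6.8% × $13930.00 = $947.24
Total withheld: $1914.15 + $642.17 + $947.24 = $3503.56
Net pay: $13930.00 − $3503.56 = $10426.44

$10426.44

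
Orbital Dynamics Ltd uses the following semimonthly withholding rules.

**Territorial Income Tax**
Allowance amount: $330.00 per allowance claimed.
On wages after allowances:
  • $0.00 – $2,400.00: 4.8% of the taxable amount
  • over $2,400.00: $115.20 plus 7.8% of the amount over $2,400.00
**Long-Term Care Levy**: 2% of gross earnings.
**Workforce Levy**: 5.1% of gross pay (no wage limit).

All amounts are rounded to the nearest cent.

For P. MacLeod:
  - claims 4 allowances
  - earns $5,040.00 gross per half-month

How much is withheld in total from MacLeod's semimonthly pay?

Territorial Income Tax: taxable = $5,040.00 − 4×$330.00 = $3,720.00
  $115.20 + 7.8% × ($3,720.00 − $2,400.00) = $115.20 + 7.8% × $1,320.00 = $218.16
Long-Term Care Levy: 2% × $5,040.00 = $100.80
Workforce Levy: 5.1% × $5,040.00 = $257.04
Total: $218.16 + $100.80 + $257.04 = $576.00

$576.00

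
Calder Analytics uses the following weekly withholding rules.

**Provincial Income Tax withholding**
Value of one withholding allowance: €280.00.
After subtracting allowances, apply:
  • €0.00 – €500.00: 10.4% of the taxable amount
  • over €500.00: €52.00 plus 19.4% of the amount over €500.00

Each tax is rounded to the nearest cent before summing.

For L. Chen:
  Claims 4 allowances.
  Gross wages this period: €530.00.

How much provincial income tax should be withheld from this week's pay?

€0.00

Provincial Income Tax: taxable = €530.00 − 4×€280.00 = €-590.00
  Taxable ≤ 0 → €0.00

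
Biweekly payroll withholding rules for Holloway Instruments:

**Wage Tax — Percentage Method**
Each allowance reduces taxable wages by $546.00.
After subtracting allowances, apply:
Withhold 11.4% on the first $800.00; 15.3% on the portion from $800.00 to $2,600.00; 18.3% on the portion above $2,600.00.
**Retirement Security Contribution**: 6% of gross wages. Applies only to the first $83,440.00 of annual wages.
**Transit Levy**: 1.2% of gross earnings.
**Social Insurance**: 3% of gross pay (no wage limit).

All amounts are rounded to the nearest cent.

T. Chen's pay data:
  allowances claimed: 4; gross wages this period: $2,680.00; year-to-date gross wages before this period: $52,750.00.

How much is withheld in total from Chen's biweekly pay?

$329.90

Wage Tax: taxable = $2,680.00 − 4×$546.00 = $496.00
  11.4% × $496.00 = $56.54
Retirement Security Contribution: 6% × $2,680.00 = $160.80
Transit Levy: 1.2% × $2,680.00 = $32.16
Social Insurance: 3% × $2,680.00 = $80.40
Total: $56.54 + $160.80 + $32.16 + $80.40 = $329.90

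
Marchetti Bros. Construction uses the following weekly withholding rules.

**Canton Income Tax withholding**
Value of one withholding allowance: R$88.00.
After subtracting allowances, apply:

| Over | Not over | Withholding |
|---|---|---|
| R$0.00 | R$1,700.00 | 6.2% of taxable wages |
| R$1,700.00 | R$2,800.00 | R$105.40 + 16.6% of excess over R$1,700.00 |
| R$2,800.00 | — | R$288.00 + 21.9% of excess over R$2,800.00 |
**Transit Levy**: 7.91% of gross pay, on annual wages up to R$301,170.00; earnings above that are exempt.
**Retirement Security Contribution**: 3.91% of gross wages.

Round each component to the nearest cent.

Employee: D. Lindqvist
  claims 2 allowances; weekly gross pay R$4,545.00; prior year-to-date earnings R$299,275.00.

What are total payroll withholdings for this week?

R$959.21

Canton Income Tax: taxable = R$4,545.00 − 2×R$88.00 = R$4,369.00
  R$288.00 + 21.9% × (R$4,369.00 − R$2,800.00) = R$288.00 + 21.9% × R$1,569.00 = R$631.61
Transit Levy: cap R$301,170.00 − YTD R$299,275.00 = R$1,895.00 subject; 7.91% × R$1,895.00 = R$149.89
Retirement Security Contribution: 3.91% × R$4,545.00 = R$177.71
Total: R$631.61 + R$149.89 + R$177.71 = R$959.21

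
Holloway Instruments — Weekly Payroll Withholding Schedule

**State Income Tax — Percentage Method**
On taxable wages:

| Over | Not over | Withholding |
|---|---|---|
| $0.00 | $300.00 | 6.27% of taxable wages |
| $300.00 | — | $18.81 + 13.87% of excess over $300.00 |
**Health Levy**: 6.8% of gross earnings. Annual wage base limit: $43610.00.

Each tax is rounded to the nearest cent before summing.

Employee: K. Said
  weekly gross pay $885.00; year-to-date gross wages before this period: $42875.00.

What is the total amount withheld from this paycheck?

State Income Tax: taxable = $885.00
  $18.81 + 13.87% × ($885.00 − $300.00) = $18.81 + 13.87% × $585.00 = $99.95
Health Levy: cap $43610.00 − YTD $42875.00 = $735.00 subject; 6.8% × $735.00 = $49.98
Total: $99.95 + $49.98 = $149.93

$149.93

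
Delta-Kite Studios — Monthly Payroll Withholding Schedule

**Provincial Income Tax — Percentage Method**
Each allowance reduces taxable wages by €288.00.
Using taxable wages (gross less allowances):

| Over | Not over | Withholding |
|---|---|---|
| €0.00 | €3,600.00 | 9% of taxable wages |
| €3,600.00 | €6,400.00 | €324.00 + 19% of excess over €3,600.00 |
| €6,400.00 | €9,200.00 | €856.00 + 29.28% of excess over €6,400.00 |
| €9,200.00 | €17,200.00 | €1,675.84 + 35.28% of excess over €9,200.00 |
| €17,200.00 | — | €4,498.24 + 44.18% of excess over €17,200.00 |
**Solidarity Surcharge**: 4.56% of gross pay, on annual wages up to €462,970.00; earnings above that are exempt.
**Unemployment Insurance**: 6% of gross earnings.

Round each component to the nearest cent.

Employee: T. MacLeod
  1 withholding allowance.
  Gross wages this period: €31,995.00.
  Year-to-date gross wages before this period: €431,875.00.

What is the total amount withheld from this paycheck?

Provincial Income Tax: taxable = €31,995.00 − 1×€288.00 = €31,707.00
  €4,498.24 + 44.18% × (€31,707.00 − €17,200.00) = €4,498.24 + 44.18% × €14,507.00 = €10,907.43
Solidarity Surcharge: cap €462,970.00 − YTD €431,875.00 = €31,095.00 subject; 4.56% × €31,095.00 = €1,417.93
Unemployment Insurance: 6% × €31,995.00 = €1,919.70
Total: €10,907.43 + €1,417.93 + €1,919.70 = €14,245.06

€14,245.06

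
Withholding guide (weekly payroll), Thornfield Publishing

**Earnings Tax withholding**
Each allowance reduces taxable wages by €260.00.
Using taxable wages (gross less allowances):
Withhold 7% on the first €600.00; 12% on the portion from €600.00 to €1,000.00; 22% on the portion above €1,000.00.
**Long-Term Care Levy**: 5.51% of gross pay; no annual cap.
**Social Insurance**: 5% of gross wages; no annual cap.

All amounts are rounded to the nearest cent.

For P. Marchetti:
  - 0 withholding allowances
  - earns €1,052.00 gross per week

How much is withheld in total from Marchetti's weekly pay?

Earnings Tax: taxable = €1,052.00
  €90.00 + 22% × (€1,052.00 − €1,000.00) = €90.00 + 22% × €52.00 = €101.44
Long-Term Care Levy: 5.51% × €1,052.00 = €57.97
Social Insurance: 5% × €1,052.00 = €52.60
Total: €101.44 + €57.97 + €52.60 = €212.01

€212.01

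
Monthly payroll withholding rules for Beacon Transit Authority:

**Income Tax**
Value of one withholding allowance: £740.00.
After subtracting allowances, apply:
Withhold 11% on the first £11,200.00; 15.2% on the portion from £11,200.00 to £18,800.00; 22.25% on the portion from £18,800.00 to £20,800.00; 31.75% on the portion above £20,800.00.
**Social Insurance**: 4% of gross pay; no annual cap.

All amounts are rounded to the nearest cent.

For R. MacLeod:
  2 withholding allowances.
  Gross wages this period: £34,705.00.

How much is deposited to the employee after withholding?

Income Tax: taxable = £34,705.00 − 2×£740.00 = £33,225.00
  £2,832.20 + 31.75% × (£33,225.00 − £20,800.00) = £2,832.20 + 31.75% × £12,425.00 = £6,777.14
Social Insurance: 4% × £34,705.00 = £1,388.20
Total withheld: £6,777.14 + £1,388.20 = £8,165.34
Net pay: £34,705.00 − £8,165.34 = £26,539.66

£26,539.66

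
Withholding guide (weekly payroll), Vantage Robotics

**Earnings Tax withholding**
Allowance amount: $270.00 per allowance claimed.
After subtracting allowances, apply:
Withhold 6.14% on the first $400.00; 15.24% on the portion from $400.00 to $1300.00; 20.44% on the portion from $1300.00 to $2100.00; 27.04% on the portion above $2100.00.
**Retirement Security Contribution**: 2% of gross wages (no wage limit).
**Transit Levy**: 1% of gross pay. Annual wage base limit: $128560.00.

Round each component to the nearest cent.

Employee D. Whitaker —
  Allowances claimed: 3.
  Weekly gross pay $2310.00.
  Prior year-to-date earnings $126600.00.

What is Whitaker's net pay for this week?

Earnings Tax: taxable = $2310.00 − 3×$270.00 = $1500.00
  $161.72 + 20.44% × ($1500.00 − $1300.00) = $161.72 + 20.44% × $200.00 = $202.60
Retirement Security Contribution: 2% × $2310.00 = $46.20
Transit Levy: cap $128560.00 − YTD $126600.00 = $1960.00 subject; 1% × $1960.00 = $19.60
Total withheld: $202.60 + $46.20 + $19.60 = $268.40
Net pay: $2310.00 − $268.40 = $2041.60

$2041.60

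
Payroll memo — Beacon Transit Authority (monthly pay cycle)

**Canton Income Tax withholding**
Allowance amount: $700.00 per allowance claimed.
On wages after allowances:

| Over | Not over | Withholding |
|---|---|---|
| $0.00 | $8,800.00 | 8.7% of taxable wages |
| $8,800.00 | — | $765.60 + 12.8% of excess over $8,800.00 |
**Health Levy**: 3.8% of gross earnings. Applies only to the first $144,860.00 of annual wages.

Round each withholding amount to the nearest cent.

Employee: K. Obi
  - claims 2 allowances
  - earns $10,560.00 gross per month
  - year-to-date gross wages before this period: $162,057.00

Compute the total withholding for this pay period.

$811.68

Canton Income Tax: taxable = $10,560.00 − 2×$700.00 = $9,160.00
  $765.60 + 12.8% × ($9,160.00 − $8,800.00) = $765.60 + 12.8% × $360.00 = $811.68
Health Levy: YTD $162,057.00 ≥ cap $144,860.00 → $0.00
Total: $811.68 + $0.00 = $811.68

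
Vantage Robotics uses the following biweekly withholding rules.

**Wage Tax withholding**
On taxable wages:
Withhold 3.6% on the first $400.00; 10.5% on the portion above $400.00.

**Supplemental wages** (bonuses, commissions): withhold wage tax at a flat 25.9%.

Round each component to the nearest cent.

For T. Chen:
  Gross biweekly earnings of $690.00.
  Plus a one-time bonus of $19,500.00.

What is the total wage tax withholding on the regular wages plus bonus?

Wage Tax: taxable = $690.00
  $14.40 + 10.5% × ($690.00 − $400.00) = $14.40 + 10.5% × $290.00 = $44.85
Supplemental (25.9% flat on bonus): 25.9% × $19,500.00 = $5,050.50
Total wage tax: $44.85 + $5,050.50 = $5,095.35

$5,095.35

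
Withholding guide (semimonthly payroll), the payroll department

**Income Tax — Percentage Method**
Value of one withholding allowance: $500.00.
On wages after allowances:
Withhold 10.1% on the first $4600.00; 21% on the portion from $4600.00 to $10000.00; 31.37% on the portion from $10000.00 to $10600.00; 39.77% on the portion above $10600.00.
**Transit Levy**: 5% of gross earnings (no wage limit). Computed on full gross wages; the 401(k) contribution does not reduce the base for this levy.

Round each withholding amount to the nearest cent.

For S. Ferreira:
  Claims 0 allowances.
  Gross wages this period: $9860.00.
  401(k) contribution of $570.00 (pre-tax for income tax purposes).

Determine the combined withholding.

$1942.50

Income Tax: taxable = $9860.00 − $570.00 = $9290.00
  $464.60 + 21% × ($9290.00 − $4600.00) = $464.60 + 21% × $4690.00 = $1449.50
Transit Levy: 5% × $9860.00 = $493.00
Total: $1449.50 + $493.00 = $1942.50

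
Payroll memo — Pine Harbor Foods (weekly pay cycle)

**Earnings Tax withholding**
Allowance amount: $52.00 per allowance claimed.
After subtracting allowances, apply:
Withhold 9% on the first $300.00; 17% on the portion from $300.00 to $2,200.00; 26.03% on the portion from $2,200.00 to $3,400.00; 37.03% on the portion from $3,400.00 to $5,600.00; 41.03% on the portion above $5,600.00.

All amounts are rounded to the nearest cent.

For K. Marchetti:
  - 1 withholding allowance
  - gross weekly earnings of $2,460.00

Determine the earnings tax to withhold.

$404.14

Earnings Tax: taxable = $2,460.00 − 1×$52.00 = $2,408.00
  $350.00 + 26.03% × ($2,408.00 − $2,200.00) = $350.00 + 26.03% × $208.00 = $404.14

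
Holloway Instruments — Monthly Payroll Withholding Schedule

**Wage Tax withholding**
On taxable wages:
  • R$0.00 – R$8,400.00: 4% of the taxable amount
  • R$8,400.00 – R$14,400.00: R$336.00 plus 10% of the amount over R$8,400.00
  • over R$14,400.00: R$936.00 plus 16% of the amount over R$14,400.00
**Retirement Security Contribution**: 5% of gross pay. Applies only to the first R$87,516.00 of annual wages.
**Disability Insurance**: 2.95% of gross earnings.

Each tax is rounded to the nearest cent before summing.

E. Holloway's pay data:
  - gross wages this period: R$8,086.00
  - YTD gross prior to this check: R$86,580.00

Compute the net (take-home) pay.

Wage Tax: taxable = R$8,086.00
  4% × R$8,086.00 = R$323.44
Retirement Security Contribution: cap R$87,516.00 − YTD R$86,580.00 = R$936.00 subject; 5% × R$936.00 = R$46.80
Disability Insurance: 2.95% × R$8,086.00 = R$238.54
Total withheld: R$323.44 + R$46.80 + R$238.54 = R$608.78
Net pay: R$8,086.00 − R$608.78 = R$7,477.22

R$7,477.22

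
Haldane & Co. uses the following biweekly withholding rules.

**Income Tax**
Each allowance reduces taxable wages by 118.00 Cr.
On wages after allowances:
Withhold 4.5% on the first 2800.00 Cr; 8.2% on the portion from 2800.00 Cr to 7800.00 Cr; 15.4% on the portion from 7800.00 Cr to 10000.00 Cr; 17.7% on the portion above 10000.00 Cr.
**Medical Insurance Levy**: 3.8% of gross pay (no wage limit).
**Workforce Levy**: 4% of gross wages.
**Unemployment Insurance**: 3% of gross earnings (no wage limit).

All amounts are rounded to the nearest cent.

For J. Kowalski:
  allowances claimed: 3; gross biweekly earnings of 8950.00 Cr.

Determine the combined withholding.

Income Tax: taxable = 8950.00 Cr − 3×118.00 Cr = 8596.00 Cr
  536.00 Cr + 15.4% × (8596.00 Cr − 7800.00 Cr) = 536.00 Cr + 15.4% × 796.00 Cr = 658.58 Cr
Medical Insurance Levy: 3.8% × 8950.00 Cr = 340.10 Cr
Workforce Levy: 4% × 8950.00 Cr = 358.00 Cr
Unemployment Insurance: 3% × 8950.00 Cr = 268.50 Cr
Total: 658.58 Cr + 340.10 Cr + 358.00 Cr + 268.50 Cr = 1625.18 Cr

1625.18 Cr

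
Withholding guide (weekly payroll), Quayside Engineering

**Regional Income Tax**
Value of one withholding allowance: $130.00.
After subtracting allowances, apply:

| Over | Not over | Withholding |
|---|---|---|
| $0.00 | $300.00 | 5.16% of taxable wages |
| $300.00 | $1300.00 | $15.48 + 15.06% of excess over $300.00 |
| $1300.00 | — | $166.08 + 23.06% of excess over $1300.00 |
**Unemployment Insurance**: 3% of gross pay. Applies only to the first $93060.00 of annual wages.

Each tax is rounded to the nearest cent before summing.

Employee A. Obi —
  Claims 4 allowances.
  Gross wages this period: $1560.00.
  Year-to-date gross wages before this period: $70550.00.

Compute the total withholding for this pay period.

Regional Income Tax: taxable = $1560.00 − 4×$130.00 = $1040.00
  $15.48 + 15.06% × ($1040.00 − $300.00) = $15.48 + 15.06% × $740.00 = $126.92
Unemployment Insurance: 3% × $1560.00 = $46.80
Total: $126.92 + $46.80 = $173.72

$173.72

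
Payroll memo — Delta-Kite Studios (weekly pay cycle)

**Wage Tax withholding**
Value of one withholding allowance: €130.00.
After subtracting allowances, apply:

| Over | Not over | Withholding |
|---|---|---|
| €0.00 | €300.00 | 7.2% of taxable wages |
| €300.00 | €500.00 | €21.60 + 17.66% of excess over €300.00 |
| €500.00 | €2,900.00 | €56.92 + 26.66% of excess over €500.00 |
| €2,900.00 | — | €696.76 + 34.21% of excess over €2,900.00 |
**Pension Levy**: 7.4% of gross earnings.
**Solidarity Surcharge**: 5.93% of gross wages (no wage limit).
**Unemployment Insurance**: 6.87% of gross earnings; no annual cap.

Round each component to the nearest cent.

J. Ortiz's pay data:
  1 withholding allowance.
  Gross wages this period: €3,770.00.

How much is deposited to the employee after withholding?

Wage Tax: taxable = €3,770.00 − 1×€130.00 = €3,640.00
  €696.76 + 34.21% × (€3,640.00 − €2,900.00) = €696.76 + 34.21% × €740.00 = €949.91
Pension Levy: 7.4% × €3,770.00 = €278.98
Solidarity Surcharge: 5.93% × €3,770.00 = €223.56
Unemployment Insurance: 6.87% × €3,770.00 = €259.00
Total withheld: €949.91 + €278.98 + €223.56 + €259.00 = €1,711.45
Net pay: €3,770.00 − €1,711.45 = €2,058.55

€2,058.55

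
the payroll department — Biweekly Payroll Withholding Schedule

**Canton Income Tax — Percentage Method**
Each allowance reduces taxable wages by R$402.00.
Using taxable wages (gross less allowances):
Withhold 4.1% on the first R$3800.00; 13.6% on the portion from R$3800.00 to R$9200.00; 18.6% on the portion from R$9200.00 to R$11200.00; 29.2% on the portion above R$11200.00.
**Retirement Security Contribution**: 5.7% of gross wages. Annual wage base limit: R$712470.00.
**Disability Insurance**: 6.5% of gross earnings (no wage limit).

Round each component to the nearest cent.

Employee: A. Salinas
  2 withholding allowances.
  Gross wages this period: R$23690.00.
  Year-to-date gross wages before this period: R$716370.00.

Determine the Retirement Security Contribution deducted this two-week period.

R$0.00

Retirement Security Contribution: YTD R$716370.00 ≥ cap R$712470.00 → R$0.00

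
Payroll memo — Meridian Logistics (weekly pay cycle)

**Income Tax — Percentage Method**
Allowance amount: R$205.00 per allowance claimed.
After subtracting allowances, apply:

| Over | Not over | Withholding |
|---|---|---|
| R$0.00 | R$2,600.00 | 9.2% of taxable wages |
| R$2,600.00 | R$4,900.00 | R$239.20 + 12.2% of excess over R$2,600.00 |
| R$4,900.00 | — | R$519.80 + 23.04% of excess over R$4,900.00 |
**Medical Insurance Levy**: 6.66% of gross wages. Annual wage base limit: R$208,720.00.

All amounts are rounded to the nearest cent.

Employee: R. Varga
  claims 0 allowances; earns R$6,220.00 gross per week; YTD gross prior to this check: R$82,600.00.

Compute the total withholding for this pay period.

R$1,238.18

Income Tax: taxable = R$6,220.00
  R$519.80 + 23.04% × (R$6,220.00 − R$4,900.00) = R$519.80 + 23.04% × R$1,320.00 = R$823.93
Medical Insurance Levy: 6.66% × R$6,220.00 = R$414.25
Total: R$823.93 + R$414.25 = R$1,238.18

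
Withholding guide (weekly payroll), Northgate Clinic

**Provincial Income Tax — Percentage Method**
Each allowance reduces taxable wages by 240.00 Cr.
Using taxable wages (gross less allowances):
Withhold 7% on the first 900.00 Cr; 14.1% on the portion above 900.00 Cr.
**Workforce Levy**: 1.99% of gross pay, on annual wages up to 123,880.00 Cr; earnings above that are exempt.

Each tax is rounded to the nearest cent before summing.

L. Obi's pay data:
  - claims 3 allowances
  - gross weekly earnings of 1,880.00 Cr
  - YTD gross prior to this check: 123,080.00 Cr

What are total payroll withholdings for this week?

115.58 Cr

Provincial Income Tax: taxable = 1,880.00 Cr − 3×240.00 Cr = 1,160.00 Cr
  63.00 Cr + 14.1% × (1,160.00 Cr − 900.00 Cr) = 63.00 Cr + 14.1% × 260.00 Cr = 99.66 Cr
Workforce Levy: cap 123,880.00 Cr − YTD 123,080.00 Cr = 800.00 Cr subject; 1.99% × 800.00 Cr = 15.92 Cr
Total: 99.66 Cr + 15.92 Cr = 115.58 Cr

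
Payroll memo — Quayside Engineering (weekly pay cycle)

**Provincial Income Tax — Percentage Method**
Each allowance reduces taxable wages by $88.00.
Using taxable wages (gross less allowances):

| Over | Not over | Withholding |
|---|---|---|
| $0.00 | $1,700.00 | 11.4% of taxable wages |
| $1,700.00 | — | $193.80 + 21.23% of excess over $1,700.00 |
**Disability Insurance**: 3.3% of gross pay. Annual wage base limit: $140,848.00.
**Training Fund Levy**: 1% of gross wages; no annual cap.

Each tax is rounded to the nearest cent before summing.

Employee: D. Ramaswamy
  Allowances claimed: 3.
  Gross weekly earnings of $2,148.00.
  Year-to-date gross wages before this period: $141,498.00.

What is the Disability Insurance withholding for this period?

$0.00

Disability Insurance: YTD $141,498.00 ≥ cap $140,848.00 → $0.00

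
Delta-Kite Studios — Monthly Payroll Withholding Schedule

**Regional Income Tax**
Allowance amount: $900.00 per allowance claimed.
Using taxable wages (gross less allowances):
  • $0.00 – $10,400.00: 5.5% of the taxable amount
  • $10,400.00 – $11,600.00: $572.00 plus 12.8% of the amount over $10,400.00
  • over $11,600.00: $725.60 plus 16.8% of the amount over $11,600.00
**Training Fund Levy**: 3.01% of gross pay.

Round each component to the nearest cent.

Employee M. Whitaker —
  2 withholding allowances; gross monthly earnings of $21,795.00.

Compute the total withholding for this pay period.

$2,791.99

Regional Income Tax: taxable = $21,795.00 − 2×$900.00 = $19,995.00
  $725.60 + 16.8% × ($19,995.00 − $11,600.00) = $725.60 + 16.8% × $8,395.00 = $2,135.96
Training Fund Levy: 3.01% × $21,795.00 = $656.03
Total: $2,135.96 + $656.03 = $2,791.99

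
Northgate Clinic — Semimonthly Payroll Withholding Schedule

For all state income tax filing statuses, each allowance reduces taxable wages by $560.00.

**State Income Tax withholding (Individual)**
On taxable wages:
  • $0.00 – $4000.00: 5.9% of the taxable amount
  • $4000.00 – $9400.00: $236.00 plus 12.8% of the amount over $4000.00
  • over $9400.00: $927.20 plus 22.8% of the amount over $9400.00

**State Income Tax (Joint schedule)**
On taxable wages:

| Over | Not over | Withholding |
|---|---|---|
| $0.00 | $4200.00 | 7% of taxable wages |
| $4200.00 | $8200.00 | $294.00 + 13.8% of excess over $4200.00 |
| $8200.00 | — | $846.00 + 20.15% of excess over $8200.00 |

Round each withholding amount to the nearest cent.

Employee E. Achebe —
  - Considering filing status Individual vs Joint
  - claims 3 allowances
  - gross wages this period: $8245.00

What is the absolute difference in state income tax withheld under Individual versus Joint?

$56.05

State Income Tax (Individual): taxable = $8245.00 − 3×$560.00 = $6565.00
  $236.00 + 12.8% × ($6565.00 − $4000.00) = $236.00 + 12.8% × $2565.00 = $564.32
State Income Tax (Joint): taxable = $8245.00 − 3×$560.00 = $6565.00
  $294.00 + 13.8% × ($6565.00 − $4200.00) = $294.00 + 13.8% × $2365.00 = $620.37
Difference: |$564.32 − $620.37| = $56.05 (higher under Joint)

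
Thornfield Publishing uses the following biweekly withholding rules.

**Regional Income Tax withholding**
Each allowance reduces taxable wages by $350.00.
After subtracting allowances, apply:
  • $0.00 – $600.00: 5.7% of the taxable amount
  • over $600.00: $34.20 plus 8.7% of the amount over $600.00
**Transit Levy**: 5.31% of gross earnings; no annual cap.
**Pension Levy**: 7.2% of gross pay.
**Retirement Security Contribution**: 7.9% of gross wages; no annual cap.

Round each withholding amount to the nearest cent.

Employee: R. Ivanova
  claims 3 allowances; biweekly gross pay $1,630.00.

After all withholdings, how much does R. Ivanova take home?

$1,264.26

Regional Income Tax: taxable = $1,630.00 − 3×$350.00 = $580.00
  5.7% × $580.00 = $33.06
Transit Levy: 5.31% × $1,630.00 = $86.55
Pension Levy: 7.2% × $1,630.00 = $117.36
Retirement Security Contribution: 7.9% × $1,630.00 = $128.77
Total withheld: $33.06 + $86.55 + $117.36 + $128.77 = $365.74
Net pay: $1,630.00 − $365.74 = $1,264.26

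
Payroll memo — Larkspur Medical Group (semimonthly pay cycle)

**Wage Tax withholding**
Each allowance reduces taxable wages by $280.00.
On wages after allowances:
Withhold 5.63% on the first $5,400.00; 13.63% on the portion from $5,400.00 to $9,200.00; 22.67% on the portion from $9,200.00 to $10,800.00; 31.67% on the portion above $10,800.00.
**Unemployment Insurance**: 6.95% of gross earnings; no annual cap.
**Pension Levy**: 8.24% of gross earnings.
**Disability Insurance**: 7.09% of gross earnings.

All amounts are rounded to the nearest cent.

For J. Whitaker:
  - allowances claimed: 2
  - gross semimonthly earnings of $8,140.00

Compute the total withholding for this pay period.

$2,414.75

Wage Tax: taxable = $8,140.00 − 2×$280.00 = $7,580.00
  $304.02 + 13.63% × ($7,580.00 − $5,400.00) = $304.02 + 13.63% × $2,180.00 = $601.15
Unemployment Insurance: 6.95% × $8,140.00 = $565.73
Pension Levy: 8.24% × $8,140.00 = $670.74
Disability Insurance: 7.09% × $8,140.00 = $577.13
Total: $601.15 + $565.73 + $670.74 + $577.13 = $2,414.75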